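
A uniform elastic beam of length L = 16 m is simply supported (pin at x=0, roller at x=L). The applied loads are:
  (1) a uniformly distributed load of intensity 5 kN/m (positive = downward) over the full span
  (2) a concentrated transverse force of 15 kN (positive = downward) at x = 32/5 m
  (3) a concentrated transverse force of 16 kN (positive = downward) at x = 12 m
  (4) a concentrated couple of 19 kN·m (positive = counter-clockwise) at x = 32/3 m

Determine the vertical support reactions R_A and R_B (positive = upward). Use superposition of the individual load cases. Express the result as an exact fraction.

Load 1 — uniform load w=5 kN/m over full span:
  R_A = wL/2 = 5·16/2 = 40 kN
  R_B = wL/2 = 5·16/2 = 40 kN
Load 2 — point force P=15 kN at a=32/5 m (b=L-a=48/5):
  R_A = Pb/L = 15·(48/5)/16 = 9 kN
  R_B = Pa/L = 15·(32/5)/16 = 6 kN
Load 3 — point force P=16 kN at a=12 m (b=L-a=4):
  R_A = Pb/L = 16·4/16 = 4 kN
  R_B = Pa/L = 16·12/16 = 12 kN
Load 4 — applied couple M₀=19 kN·m at a=32/3 m (b=L-a=16/3):
  R_A = M₀/L = 19/16 kN
  R_B = -M₀/L = -19/16 kN
Superposition: R_A = 867/16 kN, R_B = 909/16 kN

R_A = 867/16 kN, R_B = 909/16 kN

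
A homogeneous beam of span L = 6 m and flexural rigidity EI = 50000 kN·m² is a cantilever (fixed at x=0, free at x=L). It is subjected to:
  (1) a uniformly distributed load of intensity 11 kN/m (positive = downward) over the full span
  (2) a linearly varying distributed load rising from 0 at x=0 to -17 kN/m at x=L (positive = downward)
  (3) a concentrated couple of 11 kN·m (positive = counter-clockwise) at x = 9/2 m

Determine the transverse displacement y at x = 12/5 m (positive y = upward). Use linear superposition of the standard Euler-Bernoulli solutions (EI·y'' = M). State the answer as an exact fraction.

y(12/5) = 137097/97656250 m

Load 1 — uniform load w=11 kN/m over full span:
  y_1 = -wx²(x²-4Lx+6L²)/(24EI) = -11·(12/5)²·((12/5)²-4·6·(12/5)+6·6²)/(24·50000) = -16929/1953125 m
Load 2 — triangular load w₀=-17 kN/m (0→w₀ over full span):
  y_2 = (w₀Lx³/12-w₀L²x²/6-w₀x⁵/(120L))/EI = ((-17)·6·(12/5)³/12-(-17)·6²·(12/5)²/6-(-17)·(12/5)⁵/(120·6))/50000 = 460836/48828125 m
Load 3 — applied couple M₀=11 kN·m at a=9/2 m (b=L-a=3/2):
  y_3 = M₀x²/(2EI)  [x≤a] = 11·(12/5)²/(2·50000) = 99/156250 m
Superposition: y = Σ y_i = 137097/97656250 m ≈ 0.001404 m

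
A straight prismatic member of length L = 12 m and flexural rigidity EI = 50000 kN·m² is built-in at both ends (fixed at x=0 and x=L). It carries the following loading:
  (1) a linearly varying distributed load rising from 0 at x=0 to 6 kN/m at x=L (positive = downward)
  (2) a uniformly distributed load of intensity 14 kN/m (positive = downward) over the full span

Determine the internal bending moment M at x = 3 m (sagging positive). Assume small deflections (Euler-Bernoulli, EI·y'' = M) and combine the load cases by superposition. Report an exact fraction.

Load 1 — triangular load w₀=6 kN/m (0→w₀ over full span):
  M_1 = 3w₀Lx/20 - w₀L²/30 - w₀x³/(6L) = 3·6·12·3/20 - 6·12²/30 - 6·3³/(6·12) = 27/20 kN·m
Load 2 — uniform load w=14 kN/m over full span:
  M_2 = wLx/2 - wL²/12 - wx²/2 = 14·12·3/2 - 14·12²/12 - 14·3²/2 = 21 kN·m
Superposition: M = Σ M_i = 447/20 kN·m ≈ 22.350000 kN·m

M(3) = 447/20 kN·m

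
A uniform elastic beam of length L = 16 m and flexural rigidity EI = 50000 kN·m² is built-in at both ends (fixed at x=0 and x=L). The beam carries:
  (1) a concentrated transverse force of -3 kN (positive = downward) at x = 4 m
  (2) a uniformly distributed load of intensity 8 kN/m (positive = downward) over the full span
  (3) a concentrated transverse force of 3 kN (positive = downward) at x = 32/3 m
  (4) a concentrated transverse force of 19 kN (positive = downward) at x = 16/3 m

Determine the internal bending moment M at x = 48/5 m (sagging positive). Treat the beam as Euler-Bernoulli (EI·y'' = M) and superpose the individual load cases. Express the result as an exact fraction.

M(48/5) = 235607/2700 kN·m

Load 1 — point force P=-3 kN at a=4 m (b=L-a=12):
  M_1 = Pa²(a+3b)(L-x)/L³ - Pa²b/L²  [x>a] = (-3)·4²·(4+3·12)·(16-(48/5))/16³ - (-3)·4²·12/16² = -3/4 kN·m
Load 2 — uniform load w=8 kN/m over full span:
  M_2 = wLx/2 - wL²/12 - wx²/2 = 8·16·(48/5)/2 - 8·16²/12 - 8·(48/5)²/2 = 5632/75 kN·m
Load 3 — point force P=3 kN at a=32/3 m (b=L-a=16/3):
  M_3 = Pb²(3a+b)x/L³ - Pab²/L²  [x≤a] = 3·(16/3)²·(3·(32/3)+(16/3))·(48/5)/16³ - 3·(32/3)·(16/3)²/16² = 176/45 kN·m
Load 4 — point force P=19 kN at a=16/3 m (b=L-a=32/3):
  M_4 = Pa²(a+3b)(L-x)/L³ - Pa²b/L²  [x>a] = 19·(16/3)²·((16/3)+3·(32/3))·(16-(48/5))/16³ - 19·(16/3)²·(32/3)/16² = 1216/135 kN·m
Superposition: M = Σ M_i = 235607/2700 kN·m ≈ 87.261852 kN·m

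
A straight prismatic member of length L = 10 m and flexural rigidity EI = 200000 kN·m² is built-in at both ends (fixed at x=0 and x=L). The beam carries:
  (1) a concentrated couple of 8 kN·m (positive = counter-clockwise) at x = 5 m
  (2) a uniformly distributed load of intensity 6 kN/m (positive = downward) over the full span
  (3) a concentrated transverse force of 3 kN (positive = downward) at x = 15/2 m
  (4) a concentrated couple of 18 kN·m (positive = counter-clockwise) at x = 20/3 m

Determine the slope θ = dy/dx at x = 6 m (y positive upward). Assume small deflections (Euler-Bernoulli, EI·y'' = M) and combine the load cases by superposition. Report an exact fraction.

θ(6) = 41/250000 rad

Load 1 — applied couple M₀=8 kN·m at a=5 m (b=L-a=5):
  θ_1 = (R_Ax²/2 - M_Ax - M₀(x-a))/EI  [x>a] with R_A=6/5, M_A=2 = ((6/5)·6²/2 - 2·6 - 8·(6-5))/200000 = 1/125000 rad
Load 2 — uniform load w=6 kN/m over full span:
  θ_2 = -wx(L-x)(L-2x)/(12EI) = -6·6·(10-6)·(10-2·6)/(12·200000) = 3/25000 rad
Load 3 — point force P=3 kN at a=15/2 m (b=L-a=5/2):
  θ_3 = -Pb²x(2aL-(3a+b)x)/(2L³EI)  [x≤a] = -3·(5/2)²·6·(2·(15/2)·10-(3·(15/2)+(5/2))·6)/(2·10³·200000) = 0 rad
Load 4 — applied couple M₀=18 kN·m at a=20/3 m (b=L-a=10/3):
  θ_4 = (R_Ax²/2 - M_Ax)/EI  [x≤a] with R_A=12/5, M_A=6 = ((12/5)·6²/2 - 6·6)/200000 = 9/250000 rad
Superposition: θ = Σ θ_i = 41/250000 rad ≈ 0.000164 rad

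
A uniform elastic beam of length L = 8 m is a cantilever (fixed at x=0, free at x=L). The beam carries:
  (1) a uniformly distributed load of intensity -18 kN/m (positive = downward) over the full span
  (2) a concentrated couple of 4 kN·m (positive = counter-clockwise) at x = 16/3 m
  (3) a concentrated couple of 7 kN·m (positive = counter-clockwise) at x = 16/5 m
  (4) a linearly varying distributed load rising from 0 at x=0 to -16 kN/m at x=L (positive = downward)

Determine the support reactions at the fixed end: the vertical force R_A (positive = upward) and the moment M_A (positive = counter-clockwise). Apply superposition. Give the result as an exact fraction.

Load 1 — uniform load w=-18 kN/m over full span:
  R_A = wL = (-18)·8 = -144 kN
  M_A = wL²/2 = (-18)·8²/2 = -576 kN·m
Load 2 — applied couple M₀=4 kN·m at a=16/3 m (b=L-a=8/3):
  R_A = 0 kN
  M_A = -M₀ = -4 kN·m
Load 3 — applied couple M₀=7 kN·m at a=16/5 m (b=L-a=24/5):
  R_A = 0 kN
  M_A = -M₀ = -7 kN·m
Load 4 — triangular load w₀=-16 kN/m (0→w₀ over full span):
  R_A = w₀L/2 = (-16)·8/2 = -64 kN
  M_A = w₀L²/3 = (-16)·8²/3 = -1024/3 kN·m
Superposition: R_A = -208 kN, M_A = -2785/3 kN·m

R_A = -208 kN, M_A = -2785/3 kN·m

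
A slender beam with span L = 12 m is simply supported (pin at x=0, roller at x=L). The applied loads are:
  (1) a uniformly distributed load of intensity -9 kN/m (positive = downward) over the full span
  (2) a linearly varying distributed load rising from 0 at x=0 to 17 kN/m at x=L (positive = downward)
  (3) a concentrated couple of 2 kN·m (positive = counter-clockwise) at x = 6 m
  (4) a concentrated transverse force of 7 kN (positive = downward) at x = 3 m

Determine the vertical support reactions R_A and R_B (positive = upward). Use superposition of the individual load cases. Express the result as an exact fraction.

R_A = -175/12 kN, R_B = 187/12 kN

Load 1 — uniform load w=-9 kN/m over full span:
  R_A = wL/2 = (-9)·12/2 = -54 kN
  R_B = wL/2 = (-9)·12/2 = -54 kN
Load 2 — triangular load w₀=17 kN/m (0→w₀ over full span):
  R_A = w₀L/6 = 17·12/6 = 34 kN
  R_B = w₀L/3 = 17·12/3 = 68 kN
Load 3 — applied couple M₀=2 kN·m at a=6 m (b=L-a=6):
  R_A = M₀/L = 2/12 = 1/6 kN
  R_B = -M₀/L = -2/12 = -1/6 kN
Load 4 — point force P=7 kN at a=3 m (b=L-a=9):
  R_A = Pb/L = 7·9/12 = 21/4 kN
  R_B = Pa/L = 7·3/12 = 7/4 kN
Superposition: R_A = -175/12 kN, R_B = 187/12 kN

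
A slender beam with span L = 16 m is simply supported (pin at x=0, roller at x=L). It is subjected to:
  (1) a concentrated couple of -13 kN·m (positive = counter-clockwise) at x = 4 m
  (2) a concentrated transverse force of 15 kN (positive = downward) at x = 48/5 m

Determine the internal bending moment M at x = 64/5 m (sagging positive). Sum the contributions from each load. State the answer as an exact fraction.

Load 1 — applied couple M₀=-13 kN·m at a=4 m (b=L-a=12):
  M_1 = M₀x/L - M₀  [x>a] = (-13)·(64/5)/16 - (-13) = 13/5 kN·m
Load 2 — point force P=15 kN at a=48/5 m (b=L-a=32/5):
  M_2 = Pa(L-x)/L  [x>a] = 15·(48/5)·(16-(64/5))/16 = 144/5 kN·m
Superposition: M = Σ M_i = 157/5 kN·m ≈ 31.400000 kN·m

M(64/5) = 157/5 kN·m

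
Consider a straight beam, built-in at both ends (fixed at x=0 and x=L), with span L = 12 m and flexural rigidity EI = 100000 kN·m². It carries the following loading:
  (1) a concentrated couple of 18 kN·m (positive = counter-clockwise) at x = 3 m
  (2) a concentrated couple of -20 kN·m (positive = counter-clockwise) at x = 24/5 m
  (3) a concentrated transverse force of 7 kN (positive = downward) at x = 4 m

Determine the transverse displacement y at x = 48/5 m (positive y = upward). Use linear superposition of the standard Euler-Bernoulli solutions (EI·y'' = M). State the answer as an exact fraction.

Load 1 — applied couple M₀=18 kN·m at a=3 m (b=L-a=9):
  y_1 = (R_Ax³/6 - M_Ax²/2 - M₀(x-a)²/2)/EI  [x>a] with R_A=27/16, M_A=-27/8 = ((27/16)·(48/5)³/6 - (-27/8)·(48/5)²/2 - 18·((48/5)-3)²/2)/100000 = 1539/12500000 m
Load 2 — applied couple M₀=-20 kN·m at a=24/5 m (b=L-a=36/5):
  y_2 = (R_Ax³/6 - M_Ax²/2 - M₀(x-a)²/2)/EI  [x>a] with R_A=-12/5, M_A=-12/5 = ((-12/5)·(48/5)³/6 - (-12/5)·(48/5)²/2 - (-20)·((48/5)-(24/5))²/2)/100000 = -252/1953125 m
Load 3 — point force P=7 kN at a=4 m (b=L-a=8):
  y_3 = -Pa²(L-x)²(3bL-(3b+a)(L-x))/(6L³EI)  [x>a] = -7·4²·(12-(48/5))²·(3·8·12-(3·8+4)·(12-(48/5)))/(6·12³·100000) = -161/1171875 m
Superposition: y = Σ y_i = -26867/187500000 m ≈ -0.000143 m

y(48/5) = -26867/187500000 m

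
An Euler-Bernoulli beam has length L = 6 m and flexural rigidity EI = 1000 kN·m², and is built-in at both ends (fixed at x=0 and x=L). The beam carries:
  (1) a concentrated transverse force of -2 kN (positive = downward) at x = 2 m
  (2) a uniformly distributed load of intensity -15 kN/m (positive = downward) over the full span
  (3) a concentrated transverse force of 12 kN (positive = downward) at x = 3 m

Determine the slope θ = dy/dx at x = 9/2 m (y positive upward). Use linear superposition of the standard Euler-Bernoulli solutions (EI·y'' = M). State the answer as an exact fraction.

θ(9/2) = -309/16000 rad

Load 1 — point force P=-2 kN at a=2 m (b=L-a=4):
  θ_1 = Pa²(L-x)(2bL-(3b+a)(L-x))/(2L³EI)  [x>a] = (-2)·2²·(6-(9/2))·(2·4·6-(3·4+2)·(6-(9/2)))/(2·6³·1000) = -3/4000 rad
Load 2 — uniform load w=-15 kN/m over full span:
  θ_2 = -wx(L-x)(L-2x)/(12EI) = -(-15)·(9/2)·(6-(9/2))·(6-2·(9/2))/(12·1000) = -81/3200 rad
Load 3 — point force P=12 kN at a=3 m (b=L-a=3):
  θ_3 = Pa²(L-x)(2bL-(3b+a)(L-x))/(2L³EI)  [x>a] = 12·3²·(6-(9/2))·(2·3·6-(3·3+3)·(6-(9/2)))/(2·6³·1000) = 27/4000 rad
Superposition: θ = Σ θ_i = -309/16000 rad ≈ -0.019312 rad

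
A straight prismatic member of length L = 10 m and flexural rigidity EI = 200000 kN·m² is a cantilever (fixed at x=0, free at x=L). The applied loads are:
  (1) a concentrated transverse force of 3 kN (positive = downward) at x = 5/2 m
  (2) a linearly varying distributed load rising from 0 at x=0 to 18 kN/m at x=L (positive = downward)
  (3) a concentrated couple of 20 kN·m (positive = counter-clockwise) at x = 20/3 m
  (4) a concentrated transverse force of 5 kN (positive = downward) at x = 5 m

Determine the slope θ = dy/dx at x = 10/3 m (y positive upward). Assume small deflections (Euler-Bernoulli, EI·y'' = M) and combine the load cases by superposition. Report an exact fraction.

θ(10/3) = -521/69120 rad

Load 1 — point force P=3 kN at a=5/2 m (b=L-a=15/2):
  θ_1 = -Pa²/(2EI)  [x>a] = -3·(5/2)²/(2·200000) = -3/64000 rad
Load 2 — triangular load w₀=18 kN/m (0→w₀ over full span):
  θ_2 = (w₀Lx²/4-w₀L²x/3-w₀x⁴/(24L))/EI = (18·10·(10/3)²/4-18·10²·(10/3)/3-18·(10/3)⁴/(24·10))/200000 = -163/21600 rad
Load 3 — applied couple M₀=20 kN·m at a=20/3 m (b=L-a=10/3):
  θ_3 = M₀x/EI  [x≤a] = 20·(10/3)/200000 = 1/3000 rad
Load 4 — point force P=5 kN at a=5 m (b=L-a=5):
  θ_4 = -Px(2a-x)/(2EI)  [x≤a] = -5·(10/3)·(2·5-(10/3))/(2·200000) = -1/3600 rad
Superposition: θ = Σ θ_i = -521/69120 rad ≈ -0.007538 rad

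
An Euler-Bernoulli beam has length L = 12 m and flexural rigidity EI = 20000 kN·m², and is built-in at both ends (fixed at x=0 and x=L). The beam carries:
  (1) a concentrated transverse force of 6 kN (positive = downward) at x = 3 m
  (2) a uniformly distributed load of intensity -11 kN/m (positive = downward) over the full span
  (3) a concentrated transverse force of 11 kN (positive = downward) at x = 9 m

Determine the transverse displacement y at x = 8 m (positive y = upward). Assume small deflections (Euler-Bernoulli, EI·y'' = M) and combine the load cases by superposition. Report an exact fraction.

y(8) = 401/20000 m

Load 1 — point force P=6 kN at a=3 m (b=L-a=9):
  y_1 = -Pa²(L-x)²(3bL-(3b+a)(L-x))/(6L³EI)  [x>a] = -6·3²·(12-8)²·(3·9·12-(3·9+3)·(12-8))/(6·12³·20000) = -17/20000 m
Load 2 — uniform load w=-11 kN/m over full span:
  y_2 = -wx²(L-x)²/(24EI) = -(-11)·8²·(12-8)²/(24·20000) = 44/1875 m
Load 3 — point force P=11 kN at a=9 m (b=L-a=3):
  y_3 = -Pb²x²(3aL-(3a+b)x)/(6L³EI)  [x≤a] = -11·3²·8²·(3·9·12-(3·9+3)·8)/(6·12³·20000) = -77/30000 m
Superposition: y = Σ y_i = 401/20000 m ≈ 0.020050 m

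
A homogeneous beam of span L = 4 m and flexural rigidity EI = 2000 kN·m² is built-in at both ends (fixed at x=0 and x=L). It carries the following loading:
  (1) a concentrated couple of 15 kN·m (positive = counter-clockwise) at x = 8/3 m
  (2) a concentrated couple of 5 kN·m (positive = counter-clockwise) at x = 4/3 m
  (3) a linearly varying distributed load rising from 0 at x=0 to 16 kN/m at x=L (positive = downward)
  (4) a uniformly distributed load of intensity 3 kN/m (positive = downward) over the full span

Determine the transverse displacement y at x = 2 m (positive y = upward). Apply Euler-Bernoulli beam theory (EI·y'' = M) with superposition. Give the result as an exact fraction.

y(2) = -43/9000 m

Load 1 — applied couple M₀=15 kN·m at a=8/3 m (b=L-a=4/3):
  y_1 = (R_Ax³/6 - M_Ax²/2)/EI  [x≤a] with R_A=5, M_A=5 = (5·2³/6 - 5·2²/2)/2000 = -1/600 m
Load 2 — applied couple M₀=5 kN·m at a=4/3 m (b=L-a=8/3):
  y_2 = (R_Ax³/6 - M_Ax²/2 - M₀(x-a)²/2)/EI  [x>a] with R_A=5/3, M_A=0 = ((5/3)·2³/6 - 0·2²/2 - 5·(2-(4/3))²/2)/2000 = 1/1800 m
Load 3 — triangular load w₀=16 kN/m (0→w₀ over full span):
  y_3 = -w₀x²(L-x)²(x+2L)/(120LEI) = -16·2²·(4-2)²·(2+2·4)/(120·4·2000) = -1/375 m
Load 4 — uniform load w=3 kN/m over full span:
  y_4 = -wx²(L-x)²/(24EI) = -3·2²·(4-2)²/(24·2000) = -1/1000 m
Superposition: y = Σ y_i = -43/9000 m ≈ -0.004778 m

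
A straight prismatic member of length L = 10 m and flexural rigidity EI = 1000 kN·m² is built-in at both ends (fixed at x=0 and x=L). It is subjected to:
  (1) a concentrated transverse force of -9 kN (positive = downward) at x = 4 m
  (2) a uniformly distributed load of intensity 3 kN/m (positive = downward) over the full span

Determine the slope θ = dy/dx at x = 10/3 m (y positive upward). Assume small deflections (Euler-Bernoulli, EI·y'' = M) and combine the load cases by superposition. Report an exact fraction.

θ(10/3) = -521/67500 rad

Load 1 — point force P=-9 kN at a=4 m (b=L-a=6):
  θ_1 = -Pb²x(2aL-(3a+b)x)/(2L³EI)  [x≤a] = -(-9)·6²·(10/3)·(2·4·10-(3·4+6)·(10/3))/(2·10³·1000) = 27/2500 rad
Load 2 — uniform load w=3 kN/m over full span:
  θ_2 = -wx(L-x)(L-2x)/(12EI) = -3·(10/3)·(10-(10/3))·(10-2·(10/3))/(12·1000) = -1/54 rad
Superposition: θ = Σ θ_i = -521/67500 rad ≈ -0.007719 rad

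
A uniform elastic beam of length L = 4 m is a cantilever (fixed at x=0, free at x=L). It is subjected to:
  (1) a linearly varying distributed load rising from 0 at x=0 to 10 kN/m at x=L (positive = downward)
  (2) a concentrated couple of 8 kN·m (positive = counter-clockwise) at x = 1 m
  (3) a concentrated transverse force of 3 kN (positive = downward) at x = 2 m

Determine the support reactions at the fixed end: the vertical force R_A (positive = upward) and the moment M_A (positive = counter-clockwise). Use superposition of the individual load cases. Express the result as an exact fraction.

Load 1 — triangular load w₀=10 kN/m (0→w₀ over full span):
  R_A = w₀L/2 = 10·4/2 = 20 kN
  M_A = w₀L²/3 = 10·4²/3 = 160/3 kN·m
Load 2 — applied couple M₀=8 kN·m at a=1 m (b=L-a=3):
  R_A = 0 kN
  M_A = -M₀ = -8 kN·m
Load 3 — point force P=3 kN at a=2 m (b=L-a=2):
  R_A = P = 3 kN
  M_A = Pa = 3·2 = 6 kN·m
Superposition: R_A = 23 kN, M_A = 154/3 kN·m

R_A = 23 kN, M_A = 154/3 kN·m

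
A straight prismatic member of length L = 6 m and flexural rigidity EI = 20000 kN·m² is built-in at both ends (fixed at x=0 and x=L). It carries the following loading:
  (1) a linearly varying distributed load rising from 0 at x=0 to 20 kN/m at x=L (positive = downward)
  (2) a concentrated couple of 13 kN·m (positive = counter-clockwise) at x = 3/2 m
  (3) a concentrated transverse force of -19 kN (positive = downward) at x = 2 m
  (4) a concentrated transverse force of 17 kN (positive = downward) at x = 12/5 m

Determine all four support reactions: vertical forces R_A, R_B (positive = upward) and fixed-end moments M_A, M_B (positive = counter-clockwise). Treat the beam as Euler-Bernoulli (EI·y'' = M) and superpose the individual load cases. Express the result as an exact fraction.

R_A = 938489/54000 kN, M_A = 348509/18000 kN·m, R_B = 2193511/54000 kN, M_B = -599131/18000 kN·m

Load 1 — triangular load w₀=20 kN/m (0→w₀ over full span):
  R_A = 3w₀L/20 = 3·20·6/20 = 18 kN
  M_A = w₀L²/30 = 20·6²/30 = 24 kN·m
  R_B = 7w₀L/20 = 7·20·6/20 = 42 kN
  M_B = -w₀L²/20 = -20·6²/20 = -36 kN·m
Load 2 — applied couple M₀=13 kN·m at a=3/2 m (b=L-a=9/2):
  R_A = 6M₀ab/L³ = 6·13·(3/2)·(9/2)/6³ = 39/16 kN
  M_A = M₀b(2a-b)/L² = 13·(9/2)·(2·(3/2)-(9/2))/6² = -39/16 kN·m
  R_B = -6M₀ab/L³ = -6·13·(3/2)·(9/2)/6³ = -39/16 kN
  M_B = M₀a(2b-a)/L² = 13·(3/2)·(2·(9/2)-(3/2))/6² = 65/16 kN·m
Load 3 — point force P=-19 kN at a=2 m (b=L-a=4):
  R_A = Pb²(3a+b)/L³ = (-19)·4²·(3·2+4)/6³ = -380/27 kN
  M_A = Pab²/L² = (-19)·2·4²/6² = -152/9 kN·m
  R_B = Pa²(a+3b)/L³ = (-19)·2²·(2+3·4)/6³ = -133/27 kN
  M_B = -Pa²b/L² = -(-19)·2²·4/6² = 76/9 kN·m
Load 4 — point force P=17 kN at a=12/5 m (b=L-a=18/5):
  R_A = Pb²(3a+b)/L³ = 17·(18/5)²·(3·(12/5)+(18/5))/6³ = 1377/125 kN
  M_A = Pab²/L² = 17·(12/5)·(18/5)²/6² = 1836/125 kN·m
  R_B = Pa²(a+3b)/L³ = 17·(12/5)²·((12/5)+3·(18/5))/6³ = 748/125 kN
  M_B = -Pa²b/L² = -17·(12/5)²·(18/5)/6² = -1224/125 kN·m
Superposition: R_A = 938489/54000 kN, M_A = 348509/18000 kN·m, R_B = 2193511/54000 kN, M_B = -599131/18000 kN·m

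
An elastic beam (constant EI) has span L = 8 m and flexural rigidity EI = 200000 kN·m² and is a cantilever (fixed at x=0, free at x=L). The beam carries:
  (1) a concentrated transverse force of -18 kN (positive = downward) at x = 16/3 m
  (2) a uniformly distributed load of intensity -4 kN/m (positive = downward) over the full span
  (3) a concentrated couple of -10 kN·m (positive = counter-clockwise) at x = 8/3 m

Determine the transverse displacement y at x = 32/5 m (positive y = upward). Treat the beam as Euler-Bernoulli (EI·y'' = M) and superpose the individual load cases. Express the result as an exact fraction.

Load 1 — point force P=-18 kN at a=16/3 m (b=L-a=8/3):
  y_1 = -Pa²(3x-a)/(6EI)  [x>a] = -(-18)·(16/3)²·(3·(32/5)-(16/3))/(6·200000) = 832/140625 m
Load 2 — uniform load w=-4 kN/m over full span:
  y_2 = -wx²(x²-4Lx+6L²)/(24EI) = -(-4)·(32/5)²·((32/5)²-4·8·(32/5)+6·8²)/(24·200000) = 44032/5859375 m
Load 3 — applied couple M₀=-10 kN·m at a=8/3 m (b=L-a=16/3):
  y_3 = M₀a(2x-a)/(2EI)  [x>a] = (-10)·(8/3)·(2·(32/5)-(8/3))/(2·200000) = -19/28125 m
Superposition: y = Σ y_i = 224221/17578125 m ≈ 0.012756 m

y(32/5) = 224221/17578125 m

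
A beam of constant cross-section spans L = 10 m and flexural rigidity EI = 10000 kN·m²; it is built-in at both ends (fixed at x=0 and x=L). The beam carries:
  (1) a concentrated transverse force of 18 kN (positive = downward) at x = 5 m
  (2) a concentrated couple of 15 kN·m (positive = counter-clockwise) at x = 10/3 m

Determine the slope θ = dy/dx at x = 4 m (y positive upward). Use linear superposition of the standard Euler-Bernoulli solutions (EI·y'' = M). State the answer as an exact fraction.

Load 1 — point force P=18 kN at a=5 m (b=L-a=5):
  θ_1 = -Pb²x(2aL-(3a+b)x)/(2L³EI)  [x≤a] = -18·5²·4·(2·5·10-(3·5+5)·4)/(2·10³·10000) = -9/5000 rad
Load 2 — applied couple M₀=15 kN·m at a=10/3 m (b=L-a=20/3):
  θ_2 = (R_Ax²/2 - M_Ax - M₀(x-a))/EI  [x>a] with R_A=2, M_A=0 = (2·4²/2 - 0·4 - 15·(4-(10/3)))/10000 = 3/5000 rad
Superposition: θ = Σ θ_i = -3/2500 rad ≈ -0.001200 rad

θ(4) = -3/2500 rad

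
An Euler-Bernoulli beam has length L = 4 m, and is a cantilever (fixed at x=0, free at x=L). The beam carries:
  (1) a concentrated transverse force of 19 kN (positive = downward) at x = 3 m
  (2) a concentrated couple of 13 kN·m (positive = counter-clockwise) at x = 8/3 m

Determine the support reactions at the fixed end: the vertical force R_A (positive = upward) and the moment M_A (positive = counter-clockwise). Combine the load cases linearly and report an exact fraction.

R_A = 19 kN, M_A = 44 kN·m

Load 1 — point force P=19 kN at a=3 m (b=L-a=1):
  R_A = P = 19 kN
  M_A = Pa = 19·3 = 57 kN·m
Load 2 — applied couple M₀=13 kN·m at a=8/3 m (b=L-a=4/3):
  R_A = 0 kN
  M_A = -M₀ = -13 kN·m
Superposition: R_A = 19 kN, M_A = 44 kN·m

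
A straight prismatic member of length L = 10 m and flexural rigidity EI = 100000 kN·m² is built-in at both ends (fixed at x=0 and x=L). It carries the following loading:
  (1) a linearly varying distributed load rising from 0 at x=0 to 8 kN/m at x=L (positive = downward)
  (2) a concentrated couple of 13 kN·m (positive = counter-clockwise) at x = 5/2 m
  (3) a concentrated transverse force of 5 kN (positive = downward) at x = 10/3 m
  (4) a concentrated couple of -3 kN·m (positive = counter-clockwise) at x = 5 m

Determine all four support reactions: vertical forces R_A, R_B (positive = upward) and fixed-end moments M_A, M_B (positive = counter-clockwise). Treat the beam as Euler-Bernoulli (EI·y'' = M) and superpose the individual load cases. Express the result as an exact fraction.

R_A = 36107/2160 kN, M_A = 13343/432 kN·m, R_B = 61093/2160 kN, M_B = -17449/432 kN·m

Load 1 — triangular load w₀=8 kN/m (0→w₀ over full span):
  R_A = 3w₀L/20 = 3·8·10/20 = 12 kN
  M_A = w₀L²/30 = 8·10²/30 = 80/3 kN·m
  R_B = 7w₀L/20 = 7·8·10/20 = 28 kN
  M_B = -w₀L²/20 = -8·10²/20 = -40 kN·m
Load 2 — applied couple M₀=13 kN·m at a=5/2 m (b=L-a=15/2):
  R_A = 6M₀ab/L³ = 6·13·(5/2)·(15/2)/10³ = 117/80 kN
  M_A = M₀b(2a-b)/L² = 13·(15/2)·(2·(5/2)-(15/2))/10² = -39/16 kN·m
  R_B = -6M₀ab/L³ = -6·13·(5/2)·(15/2)/10³ = -117/80 kN
  M_B = M₀a(2b-a)/L² = 13·(5/2)·(2·(15/2)-(5/2))/10² = 65/16 kN·m
Load 3 — point force P=5 kN at a=10/3 m (b=L-a=20/3):
  R_A = Pb²(3a+b)/L³ = 5·(20/3)²·(3·(10/3)+(20/3))/10³ = 100/27 kN
  M_A = Pab²/L² = 5·(10/3)·(20/3)²/10² = 200/27 kN·m
  R_B = Pa²(a+3b)/L³ = 5·(10/3)²·((10/3)+3·(20/3))/10³ = 35/27 kN
  M_B = -Pa²b/L² = -5·(10/3)²·(20/3)/10² = -100/27 kN·m
Load 4 — applied couple M₀=-3 kN·m at a=5 m (b=L-a=5):
  R_A = 6M₀ab/L³ = 6·(-3)·5·5/10³ = -9/20 kN
  M_A = M₀b(2a-b)/L² = (-3)·5·(2·5-5)/10² = -3/4 kN·m
  R_B = -6M₀ab/L³ = -6·(-3)·5·5/10³ = 9/20 kN
  M_B = M₀a(2b-a)/L² = (-3)·5·(2·5-5)/10² = -3/4 kN·m
Superposition: R_A = 36107/2160 kN, M_A = 13343/432 kN·m, R_B = 61093/2160 kN, M_B = -17449/432 kN·m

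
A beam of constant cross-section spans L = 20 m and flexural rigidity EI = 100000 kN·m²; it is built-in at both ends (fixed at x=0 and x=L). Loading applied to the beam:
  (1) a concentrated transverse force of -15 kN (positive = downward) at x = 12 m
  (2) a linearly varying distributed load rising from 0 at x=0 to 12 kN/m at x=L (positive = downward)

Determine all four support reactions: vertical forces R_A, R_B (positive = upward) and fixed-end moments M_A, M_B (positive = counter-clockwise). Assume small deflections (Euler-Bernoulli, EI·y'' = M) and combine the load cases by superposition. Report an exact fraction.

R_A = 768/25 kN, M_A = 656/5 kN·m, R_B = 1857/25 kN, M_B = -984/5 kN·m

Load 1 — point force P=-15 kN at a=12 m (b=L-a=8):
  R_A = Pb²(3a+b)/L³ = (-15)·8²·(3·12+8)/20³ = -132/25 kN
  M_A = Pab²/L² = (-15)·12·8²/20² = -144/5 kN·m
  R_B = Pa²(a+3b)/L³ = (-15)·12²·(12+3·8)/20³ = -243/25 kN
  M_B = -Pa²b/L² = -(-15)·12²·8/20² = 216/5 kN·m
Load 2 — triangular load w₀=12 kN/m (0→w₀ over full span):
  R_A = 3w₀L/20 = 3·12·20/20 = 36 kN
  M_A = w₀L²/30 = 12·20²/30 = 160 kN·m
  R_B = 7w₀L/20 = 7·12·20/20 = 84 kN
  M_B = -w₀L²/20 = -12·20²/20 = -240 kN·m
Superposition: R_A = 768/25 kN, M_A = 656/5 kN·m, R_B = 1857/25 kN, M_B = -984/5 kN·m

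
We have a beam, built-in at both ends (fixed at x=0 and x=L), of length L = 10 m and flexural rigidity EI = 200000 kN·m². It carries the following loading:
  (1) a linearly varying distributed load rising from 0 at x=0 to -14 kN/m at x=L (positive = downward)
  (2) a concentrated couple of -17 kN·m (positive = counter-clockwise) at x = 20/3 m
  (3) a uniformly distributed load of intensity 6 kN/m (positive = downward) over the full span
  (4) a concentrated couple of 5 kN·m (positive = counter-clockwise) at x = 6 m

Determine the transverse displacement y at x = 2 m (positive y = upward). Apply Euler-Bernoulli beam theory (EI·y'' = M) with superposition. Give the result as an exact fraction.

Load 1 — triangular load w₀=-14 kN/m (0→w₀ over full span):
  y_1 = -w₀x²(L-x)²(x+2L)/(120LEI) = -(-14)·2²·(10-2)²·(2+2·10)/(120·10·200000) = 77/234375 m
Load 2 — applied couple M₀=-17 kN·m at a=20/3 m (b=L-a=10/3):
  y_2 = (R_Ax³/6 - M_Ax²/2)/EI  [x≤a] with R_A=-34/15, M_A=-17/3 = ((-34/15)·2³/6 - (-17/3)·2²/2)/200000 = 187/4500000 m
Load 3 — uniform load w=6 kN/m over full span:
  y_3 = -wx²(L-x)²/(24EI) = -6·2²·(10-2)²/(24·200000) = -1/3125 m
Load 4 — applied couple M₀=5 kN·m at a=6 m (b=L-a=4):
  y_4 = (R_Ax³/6 - M_Ax²/2)/EI  [x≤a] with R_A=18/25, M_A=8/5 = ((18/25)·2³/6 - (8/5)·2²/2)/200000 = -7/625000 m
Superposition: y = Σ y_i = 7/180000 m ≈ 0.000039 m

y(2) = 7/180000 m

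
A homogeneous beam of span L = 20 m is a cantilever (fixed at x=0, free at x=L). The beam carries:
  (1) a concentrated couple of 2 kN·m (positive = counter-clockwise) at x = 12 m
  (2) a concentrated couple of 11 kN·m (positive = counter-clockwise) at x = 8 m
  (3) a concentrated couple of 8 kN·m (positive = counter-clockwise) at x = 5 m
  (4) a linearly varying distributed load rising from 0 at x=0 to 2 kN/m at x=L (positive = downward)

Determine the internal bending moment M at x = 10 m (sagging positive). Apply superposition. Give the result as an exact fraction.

Load 1 — applied couple M₀=2 kN·m at a=12 m (b=L-a=8):
  M_1 = M₀  [x≤a] = 2 = 2 kN·m
Load 2 — applied couple M₀=11 kN·m at a=8 m (b=L-a=12):
  M_2 = 0  [x>a] = 0 kN·m
Load 3 — applied couple M₀=8 kN·m at a=5 m (b=L-a=15):
  M_3 = 0  [x>a] = 0 kN·m
Load 4 — triangular load w₀=2 kN/m (0→w₀ over full span):
  M_4 = w₀Lx/2 - w₀L²/3 - w₀x³/(6L) = 2·20·10/2 - 2·20²/3 - 2·10³/(6·20) = -250/3 kN·m
Superposition: M = Σ M_i = -244/3 kN·m ≈ -81.333333 kN·m

M(10) = -244/3 kN·m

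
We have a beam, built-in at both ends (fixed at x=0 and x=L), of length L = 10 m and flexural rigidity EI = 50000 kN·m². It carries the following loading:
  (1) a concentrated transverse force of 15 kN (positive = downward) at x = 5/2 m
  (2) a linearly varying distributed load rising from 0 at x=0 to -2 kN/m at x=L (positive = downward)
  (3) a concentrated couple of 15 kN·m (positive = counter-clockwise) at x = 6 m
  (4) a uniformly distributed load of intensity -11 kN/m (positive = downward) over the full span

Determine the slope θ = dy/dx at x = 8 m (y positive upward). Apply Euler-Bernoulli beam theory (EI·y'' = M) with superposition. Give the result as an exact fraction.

Load 1 — point force P=15 kN at a=5/2 m (b=L-a=15/2):
  θ_1 = Pa²(L-x)(2bL-(3b+a)(L-x))/(2L³EI)  [x>a] = 15·(5/2)²·(10-8)·(2·(15/2)·10-(3·(15/2)+(5/2))·(10-8))/(2·10³·50000) = 3/16000 rad
Load 2 — triangular load w₀=-2 kN/m (0→w₀ over full span):
  θ_2 = -w₀(2x(L-x)(L-2x)(x+2L)+x²(L-x)²)/(120LEI) = -(-2)·(2·8·(10-8)·(10-2·8)·(8+2·10)+8²·(10-8)²)/(120·10·50000) = -8/46875 rad
Load 3 — applied couple M₀=15 kN·m at a=6 m (b=L-a=4):
  θ_3 = (R_Ax²/2 - M_Ax - M₀(x-a))/EI  [x>a] with R_A=54/25, M_A=24/5 = ((54/25)·8²/2 - (24/5)·8 - 15·(8-6))/50000 = 9/625000 rad
Load 4 — uniform load w=-11 kN/m over full span:
  θ_4 = -wx(L-x)(L-2x)/(12EI) = -(-11)·8·(10-8)·(10-2·8)/(12·50000) = -11/6250 rad
Superposition: θ = Σ θ_i = -51863/30000000 rad ≈ -0.001729 rad

θ(8) = -51863/30000000 rad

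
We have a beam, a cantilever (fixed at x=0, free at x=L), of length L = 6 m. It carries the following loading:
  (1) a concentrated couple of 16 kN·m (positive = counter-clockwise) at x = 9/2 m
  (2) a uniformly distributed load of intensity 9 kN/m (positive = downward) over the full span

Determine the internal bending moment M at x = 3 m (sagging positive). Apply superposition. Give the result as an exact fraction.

Load 1 — applied couple M₀=16 kN·m at a=9/2 m (b=L-a=3/2):
  M_1 = M₀  [x≤a] = 16 = 16 kN·m
Load 2 — uniform load w=9 kN/m over full span:
  M_2 = -w(L-x)²/2 = -9·(6-3)²/2 = -81/2 kN·m
Superposition: M = Σ M_i = -49/2 kN·m ≈ -24.500000 kN·m

M(3) = -49/2 kN·m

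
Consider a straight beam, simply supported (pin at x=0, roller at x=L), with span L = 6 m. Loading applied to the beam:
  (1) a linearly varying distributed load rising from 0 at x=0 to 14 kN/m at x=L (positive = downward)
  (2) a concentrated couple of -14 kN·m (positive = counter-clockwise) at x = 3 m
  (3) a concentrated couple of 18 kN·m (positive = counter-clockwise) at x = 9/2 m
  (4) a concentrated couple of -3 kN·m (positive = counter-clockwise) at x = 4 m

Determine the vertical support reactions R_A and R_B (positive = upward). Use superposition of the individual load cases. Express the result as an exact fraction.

Load 1 — triangular load w₀=14 kN/m (0→w₀ over full span):
  R_A = w₀L/6 = 14·6/6 = 14 kN
  R_B = w₀L/3 = 14·6/3 = 28 kN
Load 2 — applied couple M₀=-14 kN·m at a=3 m (b=L-a=3):
  R_A = M₀/L = (-14)/6 = -7/3 kN
  R_B = -M₀/L = -(-14)/6 = 7/3 kN
Load 3 — applied couple M₀=18 kN·m at a=9/2 m (b=L-a=3/2):
  R_A = M₀/L = 18/6 = 3 kN
  R_B = -M₀/L = -18/6 = -3 kN
Load 4 — applied couple M₀=-3 kN·m at a=4 m (b=L-a=2):
  R_A = M₀/L = (-3)/6 = -1/2 kN
  R_B = -M₀/L = -(-3)/6 = 1/2 kN
Superposition: R_A = 85/6 kN, R_B = 167/6 kN

R_A = 85/6 kN, R_B = 167/6 kN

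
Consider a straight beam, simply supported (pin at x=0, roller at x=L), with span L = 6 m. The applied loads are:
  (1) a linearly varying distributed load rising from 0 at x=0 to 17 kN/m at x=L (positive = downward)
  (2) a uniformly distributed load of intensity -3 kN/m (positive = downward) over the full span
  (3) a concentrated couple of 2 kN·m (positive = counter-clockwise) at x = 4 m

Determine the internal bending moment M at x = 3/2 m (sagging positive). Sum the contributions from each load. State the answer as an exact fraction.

M(3/2) = 457/32 kN·m

Load 1 — triangular load w₀=17 kN/m (0→w₀ over full span):
  M_1 = w₀Lx/6 - w₀x³/(6L) = 17·6·(3/2)/6 - 17·(3/2)³/(6·6) = 765/32 kN·m
Load 2 — uniform load w=-3 kN/m over full span:
  M_2 = wx(L-x)/2 = (-3)·(3/2)·(6-(3/2))/2 = -81/8 kN·m
Load 3 — applied couple M₀=2 kN·m at a=4 m (b=L-a=2):
  M_3 = M₀x/L  [x≤a] = 2·(3/2)/6 = 1/2 kN·m
Superposition: M = Σ M_i = 457/32 kN·m ≈ 14.281250 kN·m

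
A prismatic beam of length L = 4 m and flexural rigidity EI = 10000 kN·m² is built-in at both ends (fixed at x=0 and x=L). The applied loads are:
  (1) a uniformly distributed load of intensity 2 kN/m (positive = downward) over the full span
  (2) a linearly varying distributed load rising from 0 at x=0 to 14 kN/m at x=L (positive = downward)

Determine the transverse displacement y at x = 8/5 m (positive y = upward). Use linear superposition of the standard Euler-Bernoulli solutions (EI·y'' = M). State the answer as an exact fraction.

y(8/5) = -5232/9765625 m

Load 1 — uniform load w=2 kN/m over full span:
  y_1 = -wx²(L-x)²/(24EI) = -2·(8/5)²·(4-(8/5))²/(24·10000) = -48/390625 m
Load 2 — triangular load w₀=14 kN/m (0→w₀ over full span):
  y_2 = -w₀x²(L-x)²(x+2L)/(120LEI) = -14·(8/5)²·(4-(8/5))²·((8/5)+2·4)/(120·4·10000) = -4032/9765625 m
Superposition: y = Σ y_i = -5232/9765625 m ≈ -0.000536 m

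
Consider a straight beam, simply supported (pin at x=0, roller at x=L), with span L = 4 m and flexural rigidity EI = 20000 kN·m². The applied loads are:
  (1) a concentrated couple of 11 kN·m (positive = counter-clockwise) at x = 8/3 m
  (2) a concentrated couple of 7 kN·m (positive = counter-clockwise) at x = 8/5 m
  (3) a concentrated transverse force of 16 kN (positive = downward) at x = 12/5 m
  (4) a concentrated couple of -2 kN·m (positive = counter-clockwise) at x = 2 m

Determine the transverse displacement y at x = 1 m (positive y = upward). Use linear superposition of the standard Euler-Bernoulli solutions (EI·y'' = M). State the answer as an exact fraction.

Load 1 — applied couple M₀=11 kN·m at a=8/3 m (b=L-a=4/3):
  y_1 = (M₀x³/(6L)+C₁x)/EI  [x≤a] with C₁=M₀(3b²-L²)/(6L)=-44/9 = (11·1³/(6·4)+(-44/9)·1)/20000 = -319/1440000 m
Load 2 — applied couple M₀=7 kN·m at a=8/5 m (b=L-a=12/5):
  y_2 = (M₀x³/(6L)+C₁x)/EI  [x≤a] with C₁=M₀(3b²-L²)/(6L)=28/75 = (7·1³/(6·4)+(28/75)·1)/20000 = 133/4000000 m
Load 3 — point force P=16 kN at a=12/5 m (b=L-a=8/5):
  y_3 = -Pbx(L²-b²-x²)/(6LEI)  [x≤a] = -16·(8/5)·1·(4²-(8/5)²-1²)/(6·4·20000) = -311/468750 m
Load 4 — applied couple M₀=-2 kN·m at a=2 m (b=L-a=2):
  y_4 = (M₀x³/(6L)+C₁x)/EI  [x≤a] with C₁=M₀(3b²-L²)/(6L)=1/3 = ((-2)·1³/(6·4)+(1/3)·1)/20000 = 1/80000 m
Superposition: y = Σ y_i = -18883/22500000 m ≈ -0.000839 m

y(1) = -18883/22500000 m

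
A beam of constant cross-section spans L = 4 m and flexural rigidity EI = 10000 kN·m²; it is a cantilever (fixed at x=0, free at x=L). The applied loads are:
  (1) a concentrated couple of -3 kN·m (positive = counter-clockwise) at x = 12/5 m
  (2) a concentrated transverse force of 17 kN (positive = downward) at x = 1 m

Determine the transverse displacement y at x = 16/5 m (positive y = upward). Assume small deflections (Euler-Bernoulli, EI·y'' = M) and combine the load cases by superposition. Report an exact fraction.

y(16/5) = -1163/300000 m

Load 1 — applied couple M₀=-3 kN·m at a=12/5 m (b=L-a=8/5):
  y_1 = M₀a(2x-a)/(2EI)  [x>a] = (-3)·(12/5)·(2·(16/5)-(12/5))/(2·10000) = -9/6250 m
Load 2 — point force P=17 kN at a=1 m (b=L-a=3):
  y_2 = -Pa²(3x-a)/(6EI)  [x>a] = -17·1²·(3·(16/5)-1)/(6·10000) = -731/300000 m
Superposition: y = Σ y_i = -1163/300000 m ≈ -0.003877 m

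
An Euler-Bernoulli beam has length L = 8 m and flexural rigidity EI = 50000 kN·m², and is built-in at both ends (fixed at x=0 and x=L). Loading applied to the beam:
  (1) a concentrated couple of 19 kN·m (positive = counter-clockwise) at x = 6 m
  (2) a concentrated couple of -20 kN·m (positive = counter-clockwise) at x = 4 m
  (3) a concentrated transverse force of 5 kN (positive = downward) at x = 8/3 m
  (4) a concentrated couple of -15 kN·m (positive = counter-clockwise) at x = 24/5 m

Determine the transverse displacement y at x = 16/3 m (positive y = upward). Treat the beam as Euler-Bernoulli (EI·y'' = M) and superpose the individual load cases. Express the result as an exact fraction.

Load 1 — applied couple M₀=19 kN·m at a=6 m (b=L-a=2):
  y_1 = (R_Ax³/6 - M_Ax²/2)/EI  [x≤a] with R_A=171/64, M_A=95/16 = ((171/64)·(16/3)³/6 - (95/16)·(16/3)²/2)/50000 = -19/56250 m
Load 2 — applied couple M₀=-20 kN·m at a=4 m (b=L-a=4):
  y_2 = (R_Ax³/6 - M_Ax²/2 - M₀(x-a)²/2)/EI  [x>a] with R_A=-15/4, M_A=-5 = ((-15/4)·(16/3)³/6 - (-5)·(16/3)²/2 - (-20)·((16/3)-4)²/2)/50000 = -2/16875 m
Load 3 — point force P=5 kN at a=8/3 m (b=L-a=16/3):
  y_3 = -Pa²(L-x)²(3bL-(3b+a)(L-x))/(6L³EI)  [x>a] = -5·(8/3)²·(8-(16/3))²·(3·(16/3)·8-(3·(16/3)+(8/3))·(8-(16/3)))/(6·8³·50000) = -176/1366875 m
Load 4 — applied couple M₀=-15 kN·m at a=24/5 m (b=L-a=16/5):
  y_4 = (R_Ax³/6 - M_Ax²/2 - M₀(x-a)²/2)/EI  [x>a] with R_A=-27/10, M_A=-24/5 = ((-27/10)·(16/3)³/6 - (-24/5)·(16/3)²/2 - (-15)·((16/3)-(24/5))²/2)/50000 = 2/46875 m
Superposition: y = Σ y_i = -37069/68343750 m ≈ -0.000542 m

y(16/3) = -37069/68343750 m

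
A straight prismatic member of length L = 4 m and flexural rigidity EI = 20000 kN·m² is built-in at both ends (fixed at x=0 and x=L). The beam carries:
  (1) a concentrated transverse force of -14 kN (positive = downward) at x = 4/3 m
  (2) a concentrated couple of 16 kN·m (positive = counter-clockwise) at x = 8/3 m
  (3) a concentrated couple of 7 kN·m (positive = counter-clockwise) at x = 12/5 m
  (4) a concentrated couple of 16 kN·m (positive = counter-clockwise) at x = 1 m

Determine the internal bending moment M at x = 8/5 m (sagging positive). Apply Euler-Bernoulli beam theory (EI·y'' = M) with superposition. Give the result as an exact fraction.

M(8/5) = -18127/3375 kN·m

Load 1 — point force P=-14 kN at a=4/3 m (b=L-a=8/3):
  M_1 = Pa²(a+3b)(L-x)/L³ - Pa²b/L²  [x>a] = (-14)·(4/3)²·((4/3)+3·(8/3))·(4-(8/5))/4³ - (-14)·(4/3)²·(8/3)/4² = -616/135 kN·m
Load 2 — applied couple M₀=16 kN·m at a=8/3 m (b=L-a=4/3):
  M_2 = R_Ax - M_A  [x≤a] with R_A=16/3, M_A=16/3 = (16/3)·(8/5) - (16/3) = 16/5 kN·m
Load 3 — applied couple M₀=7 kN·m at a=12/5 m (b=L-a=8/5):
  M_3 = R_Ax - M_A  [x≤a] with R_A=63/25, M_A=56/25 = (63/25)·(8/5) - (56/25) = 224/125 kN·m
Load 4 — applied couple M₀=16 kN·m at a=1 m (b=L-a=3):
  M_4 = R_Ax - M_A - M₀  [x>a] with R_A=9/2, M_A=-3 = (9/2)·(8/5) - (-3) - 16 = -29/5 kN·m
Superposition: M = Σ M_i = -18127/3375 kN·m ≈ -5.370963 kN·m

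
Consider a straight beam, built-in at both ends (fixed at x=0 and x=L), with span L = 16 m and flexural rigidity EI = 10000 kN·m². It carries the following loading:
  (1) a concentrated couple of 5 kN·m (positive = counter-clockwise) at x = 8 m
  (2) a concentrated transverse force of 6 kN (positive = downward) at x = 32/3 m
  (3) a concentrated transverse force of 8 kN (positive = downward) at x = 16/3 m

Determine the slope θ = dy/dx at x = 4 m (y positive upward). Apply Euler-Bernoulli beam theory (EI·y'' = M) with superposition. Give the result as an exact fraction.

θ(4) = -329/72000 rad

Load 1 — applied couple M₀=5 kN·m at a=8 m (b=L-a=8):
  θ_1 = (R_Ax²/2 - M_Ax)/EI  [x≤a] with R_A=15/32, M_A=5/4 = ((15/32)·4²/2 - (5/4)·4)/10000 = -1/8000 rad
Load 2 — point force P=6 kN at a=32/3 m (b=L-a=16/3):
  θ_2 = -Pb²x(2aL-(3a+b)x)/(2L³EI)  [x≤a] = -6·(16/3)²·4·(2·(32/3)·16-(3·(32/3)+(16/3))·4)/(2·16³·10000) = -1/625 rad
Load 3 — point force P=8 kN at a=16/3 m (b=L-a=32/3):
  θ_3 = -Pb²x(2aL-(3a+b)x)/(2L³EI)  [x≤a] = -8·(32/3)²·4·(2·(16/3)·16-(3·(16/3)+(32/3))·4)/(2·16³·10000) = -16/5625 rad
Superposition: θ = Σ θ_i = -329/72000 rad ≈ -0.004569 rad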